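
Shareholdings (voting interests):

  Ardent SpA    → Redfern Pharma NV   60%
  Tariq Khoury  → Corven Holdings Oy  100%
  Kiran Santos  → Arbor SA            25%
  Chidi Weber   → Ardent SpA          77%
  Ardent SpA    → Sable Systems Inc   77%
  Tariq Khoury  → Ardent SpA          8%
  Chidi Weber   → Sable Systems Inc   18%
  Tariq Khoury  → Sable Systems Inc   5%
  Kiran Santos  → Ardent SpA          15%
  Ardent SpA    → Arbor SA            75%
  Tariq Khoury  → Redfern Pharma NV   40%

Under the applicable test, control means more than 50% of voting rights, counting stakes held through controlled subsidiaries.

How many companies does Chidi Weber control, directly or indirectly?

4

Chidi holds 77% of Ardent, so Chidi controls Ardent.
Ardent holds 60% of Redfern, so Chidi controls Redfern.
Ardent holds 75% of Arbor, so Chidi controls Arbor.
Ardent and Chidi together hold 77% + 18% = 95% of Sable, so Chidi controls Sable.
No other company's threshold is met.
Chidi controls 4 companies.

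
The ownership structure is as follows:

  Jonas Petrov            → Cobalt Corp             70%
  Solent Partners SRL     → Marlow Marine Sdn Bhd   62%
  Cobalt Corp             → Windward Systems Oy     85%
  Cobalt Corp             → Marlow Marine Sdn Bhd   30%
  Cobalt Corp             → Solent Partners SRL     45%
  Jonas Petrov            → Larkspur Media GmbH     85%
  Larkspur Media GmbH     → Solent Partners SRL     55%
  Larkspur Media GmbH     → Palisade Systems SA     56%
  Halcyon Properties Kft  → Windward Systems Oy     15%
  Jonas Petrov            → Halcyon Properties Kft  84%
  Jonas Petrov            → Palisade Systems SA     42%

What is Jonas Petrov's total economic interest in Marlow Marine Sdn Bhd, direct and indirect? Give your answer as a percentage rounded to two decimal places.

69.52%

Jonas reaches Marlow along 3 paths.
Via Cobalt: 70% × 30% = 21%.
Via Cobalt → Solent: 70% × 45% × 62% = 19.53%.
Via Larkspur → Solent: 85% × 55% × 62% = 28.985%.
Total: 21% + 19.53% + 28.985% = 69.515%.
Rounded: 69.52%.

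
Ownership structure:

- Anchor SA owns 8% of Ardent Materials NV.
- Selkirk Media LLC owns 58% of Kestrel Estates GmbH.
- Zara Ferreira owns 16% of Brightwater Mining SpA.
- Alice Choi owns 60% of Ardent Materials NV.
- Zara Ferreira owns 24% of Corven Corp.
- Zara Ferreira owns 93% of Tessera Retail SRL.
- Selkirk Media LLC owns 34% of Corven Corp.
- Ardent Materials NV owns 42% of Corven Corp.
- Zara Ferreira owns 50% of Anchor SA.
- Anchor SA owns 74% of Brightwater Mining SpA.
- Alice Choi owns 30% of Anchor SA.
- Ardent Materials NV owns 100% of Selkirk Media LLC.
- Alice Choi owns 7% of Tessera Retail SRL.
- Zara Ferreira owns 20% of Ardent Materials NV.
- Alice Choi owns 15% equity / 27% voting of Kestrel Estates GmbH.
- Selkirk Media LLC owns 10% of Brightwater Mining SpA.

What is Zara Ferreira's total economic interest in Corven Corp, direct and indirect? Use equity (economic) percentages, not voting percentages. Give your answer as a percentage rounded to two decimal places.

Zara reaches Corven along 5 paths.
Direct stake: 24% = 24%.
Via Anchor → Ardent: 50% × 8% × 42% = 1.68%.
Via Ardent: 20% × 42% = 8.4%.
Via Anchor → Ardent → Selkirk: 50% × 8% × 100% × 34% = 1.36%.
Via Ardent → Selkirk: 20% × 100% × 34% = 6.8%.
Total: 24% + 1.68% + 8.4% + 1.36% + 6.8% = 42.24%.

42.24%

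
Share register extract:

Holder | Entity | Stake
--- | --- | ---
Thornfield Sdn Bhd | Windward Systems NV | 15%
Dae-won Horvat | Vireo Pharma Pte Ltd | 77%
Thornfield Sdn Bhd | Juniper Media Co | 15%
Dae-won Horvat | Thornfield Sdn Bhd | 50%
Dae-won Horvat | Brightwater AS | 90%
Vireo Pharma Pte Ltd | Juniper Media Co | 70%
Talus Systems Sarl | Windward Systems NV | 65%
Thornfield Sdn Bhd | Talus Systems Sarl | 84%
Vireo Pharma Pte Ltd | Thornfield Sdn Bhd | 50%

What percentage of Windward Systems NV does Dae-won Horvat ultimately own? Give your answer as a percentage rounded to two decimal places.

Dae-won reaches Windward along 4 paths.
Via Vireo → Thornfield → Talus: 77% × 50% × 84% × 65% = 21.021%.
Via Thornfield → Talus: 50% × 84% × 65% = 27.3%.
Via Vireo → Thornfield: 77% × 50% × 15% = 5.775%.
Via Thornfield: 50% × 15% = 7.5%.
Total: 21.021% + 27.3% + 5.775% + 7.5% = 61.596%.
Rounded: 61.60%.

61.60%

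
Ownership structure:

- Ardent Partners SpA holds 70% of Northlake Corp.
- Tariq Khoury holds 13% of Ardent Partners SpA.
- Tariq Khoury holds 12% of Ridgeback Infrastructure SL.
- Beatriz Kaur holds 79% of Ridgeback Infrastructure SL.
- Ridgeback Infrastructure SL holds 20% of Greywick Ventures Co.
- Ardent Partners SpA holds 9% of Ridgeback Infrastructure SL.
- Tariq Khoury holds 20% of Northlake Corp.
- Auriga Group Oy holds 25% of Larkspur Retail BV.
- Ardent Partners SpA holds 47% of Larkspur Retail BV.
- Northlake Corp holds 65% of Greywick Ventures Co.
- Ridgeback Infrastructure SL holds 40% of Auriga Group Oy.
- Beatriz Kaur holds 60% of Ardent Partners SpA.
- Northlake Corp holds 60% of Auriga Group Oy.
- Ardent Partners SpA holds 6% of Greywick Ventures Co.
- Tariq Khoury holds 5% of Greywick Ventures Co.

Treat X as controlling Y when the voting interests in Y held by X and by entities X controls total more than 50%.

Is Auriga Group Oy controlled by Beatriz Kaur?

Beatriz holds 60% of Ardent, so Beatriz controls Ardent.
Ardent holds 70% of Northlake, so Beatriz controls Northlake.
Ardent and Beatriz together hold 9% + 79% = 88% of Ridgeback, so Beatriz controls Ridgeback.
Northlake and Ridgeback together hold 60% + 40% = 100% of Auriga, so Beatriz controls Auriga.

Yes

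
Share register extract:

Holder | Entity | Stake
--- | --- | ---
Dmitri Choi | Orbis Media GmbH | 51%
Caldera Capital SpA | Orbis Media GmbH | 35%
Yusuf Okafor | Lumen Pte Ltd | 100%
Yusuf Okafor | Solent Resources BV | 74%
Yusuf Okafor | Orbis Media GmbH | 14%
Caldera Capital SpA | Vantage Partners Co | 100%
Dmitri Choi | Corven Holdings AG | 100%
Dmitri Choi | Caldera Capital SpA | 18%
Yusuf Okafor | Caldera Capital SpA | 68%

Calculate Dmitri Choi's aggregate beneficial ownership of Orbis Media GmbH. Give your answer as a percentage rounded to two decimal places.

Dmitri reaches Orbis along 2 paths.
Via Caldera: 18% × 35% = 6.3%.
Direct stake: 51% = 51%.
Total: 6.3% + 51% = 57.3%.
Rounded: 57.30%.

57.30%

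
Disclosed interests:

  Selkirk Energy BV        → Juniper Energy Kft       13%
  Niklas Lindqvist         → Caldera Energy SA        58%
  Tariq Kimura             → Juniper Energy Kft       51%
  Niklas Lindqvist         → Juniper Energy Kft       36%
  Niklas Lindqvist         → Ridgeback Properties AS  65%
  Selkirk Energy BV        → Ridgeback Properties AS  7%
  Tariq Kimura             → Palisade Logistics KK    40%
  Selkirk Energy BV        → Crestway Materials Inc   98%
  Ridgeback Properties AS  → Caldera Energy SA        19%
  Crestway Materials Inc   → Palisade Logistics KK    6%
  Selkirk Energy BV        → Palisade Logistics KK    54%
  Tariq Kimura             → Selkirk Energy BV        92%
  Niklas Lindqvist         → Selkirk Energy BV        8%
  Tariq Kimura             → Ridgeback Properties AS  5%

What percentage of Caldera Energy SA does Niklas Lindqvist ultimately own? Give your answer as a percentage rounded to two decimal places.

Niklas reaches Caldera along 3 paths.
Via Ridgeback: 65% × 19% = 12.35%.
Via Selkirk → Ridgeback: 8% × 7% × 19% = 0.1064%.
Direct stake: 58% = 58%.
Total: 12.35% + 0.1064% + 58% = 70.4564%.
Rounded: 70.46%.

70.46%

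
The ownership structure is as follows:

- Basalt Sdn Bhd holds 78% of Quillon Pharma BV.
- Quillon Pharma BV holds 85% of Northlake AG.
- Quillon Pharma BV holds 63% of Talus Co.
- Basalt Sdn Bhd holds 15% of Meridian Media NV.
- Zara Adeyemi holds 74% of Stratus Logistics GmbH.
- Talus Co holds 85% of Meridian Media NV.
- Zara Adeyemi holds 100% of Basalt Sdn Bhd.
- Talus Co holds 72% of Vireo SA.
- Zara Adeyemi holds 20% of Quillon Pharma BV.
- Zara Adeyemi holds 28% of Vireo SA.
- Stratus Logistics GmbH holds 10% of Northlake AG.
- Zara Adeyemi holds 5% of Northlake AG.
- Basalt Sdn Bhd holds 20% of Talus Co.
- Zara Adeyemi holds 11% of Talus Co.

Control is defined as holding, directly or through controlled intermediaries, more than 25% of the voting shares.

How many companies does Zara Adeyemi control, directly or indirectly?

7

Zara holds 100% of Basalt, so Zara controls Basalt.
Zara holds 74% of Stratus, so Zara controls Stratus.
Zara and Basalt together hold 20% + 78% = 98% of Quillon, so Zara controls Quillon.
Quillon and Basalt and Zara together hold 63% + 20% + 11% = 94% of Talus, so Zara controls Talus.
Stratus and Quillon and Zara together hold 10% + 85% + 5% = 100% of Northlake, so Zara controls Northlake.
Zara and Talus together hold 28% + 72% = 100% of Vireo, so Zara controls Vireo.
Basalt and Talus together hold 15% + 85% = 100% of Meridian, so Zara controls Meridian.
Zara controls 7 companies.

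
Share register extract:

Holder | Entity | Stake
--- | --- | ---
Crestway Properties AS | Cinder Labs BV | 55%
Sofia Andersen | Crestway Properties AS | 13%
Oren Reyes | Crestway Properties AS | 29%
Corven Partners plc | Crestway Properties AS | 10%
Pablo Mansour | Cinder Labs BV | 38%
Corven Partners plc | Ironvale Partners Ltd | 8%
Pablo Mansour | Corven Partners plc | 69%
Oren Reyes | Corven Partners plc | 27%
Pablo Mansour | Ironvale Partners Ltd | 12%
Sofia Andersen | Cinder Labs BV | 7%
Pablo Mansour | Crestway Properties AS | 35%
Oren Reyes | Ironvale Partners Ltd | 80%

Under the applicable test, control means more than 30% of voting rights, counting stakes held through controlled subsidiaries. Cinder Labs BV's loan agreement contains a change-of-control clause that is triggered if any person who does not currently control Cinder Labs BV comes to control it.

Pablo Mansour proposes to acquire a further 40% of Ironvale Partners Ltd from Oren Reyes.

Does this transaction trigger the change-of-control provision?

No

The purchase adds only to Pablo's holdings (Oren's stake shrinks), so Pablo is the only person who could newly come to control Cinder.
Pablo holds 69% of Corven, so Pablo controls Corven.
Pablo and Corven together hold 35% + 10% = 45% of Crestway, so Pablo controls Crestway.
Crestway and Pablo together hold 55% + 38% = 93% of Cinder, so Pablo controls Cinder.
So Pablo already controls Cinder before the transaction.
After the purchase, Pablo's direct stake in Ironvale rises to 12% + 40% = 52%, and Oren's stake falls to 40%.
Pablo controlled Cinder already, so this is not a new person acquiring control; every other person's position is unchanged or reduced.
No new person acquires control, so the clause is not triggered.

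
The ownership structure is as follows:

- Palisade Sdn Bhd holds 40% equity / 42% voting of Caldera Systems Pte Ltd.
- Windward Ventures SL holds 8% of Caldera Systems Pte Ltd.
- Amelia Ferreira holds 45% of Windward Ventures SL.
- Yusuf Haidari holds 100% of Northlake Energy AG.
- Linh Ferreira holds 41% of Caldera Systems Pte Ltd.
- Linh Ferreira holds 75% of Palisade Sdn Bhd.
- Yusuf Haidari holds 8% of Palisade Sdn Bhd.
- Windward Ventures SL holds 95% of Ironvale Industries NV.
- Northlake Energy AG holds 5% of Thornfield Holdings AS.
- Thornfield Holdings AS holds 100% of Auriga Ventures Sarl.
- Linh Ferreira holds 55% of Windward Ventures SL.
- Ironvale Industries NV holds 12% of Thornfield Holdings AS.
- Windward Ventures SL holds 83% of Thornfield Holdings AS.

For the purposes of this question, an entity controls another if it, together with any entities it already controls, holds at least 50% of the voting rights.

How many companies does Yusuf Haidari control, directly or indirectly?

Yusuf holds 100% of Northlake, so Yusuf controls Northlake.
No other company's threshold is met.
Yusuf controls 1 company.

1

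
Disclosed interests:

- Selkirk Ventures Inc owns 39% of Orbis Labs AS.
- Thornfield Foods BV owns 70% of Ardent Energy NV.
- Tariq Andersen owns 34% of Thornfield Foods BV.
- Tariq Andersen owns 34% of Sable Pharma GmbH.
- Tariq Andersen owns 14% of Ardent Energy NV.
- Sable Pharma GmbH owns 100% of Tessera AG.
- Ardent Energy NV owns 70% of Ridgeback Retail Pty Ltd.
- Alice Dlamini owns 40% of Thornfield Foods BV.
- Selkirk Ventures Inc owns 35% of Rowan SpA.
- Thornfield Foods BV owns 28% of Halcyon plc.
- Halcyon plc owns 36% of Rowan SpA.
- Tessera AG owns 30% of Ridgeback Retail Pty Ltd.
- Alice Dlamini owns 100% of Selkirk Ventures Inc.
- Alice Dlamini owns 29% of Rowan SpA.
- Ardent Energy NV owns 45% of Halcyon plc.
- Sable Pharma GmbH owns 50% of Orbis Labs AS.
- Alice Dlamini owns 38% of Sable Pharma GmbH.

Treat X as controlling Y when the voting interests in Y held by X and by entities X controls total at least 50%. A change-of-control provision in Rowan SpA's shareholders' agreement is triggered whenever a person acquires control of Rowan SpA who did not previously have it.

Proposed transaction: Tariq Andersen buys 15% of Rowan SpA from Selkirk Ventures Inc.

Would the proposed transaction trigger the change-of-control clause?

The purchase adds only to Tariq's holdings (Selkirk's stake shrinks), so Tariq is the only person who could newly come to control Rowan.
Tariq's largest direct stake is 34% in Sable, which does not meet the threshold, so Tariq controls no company.
Neither Tariq nor any entity Tariq controls holds any voting interest in Rowan.
So before the transaction, Tariq does not control Rowan.
After the purchase, Tariq holds 15% of Rowan directly, and Selkirk's stake falls to 20%.
After the transaction, Tariq's side holds 15% of Rowan, not ≥ 50%, so Tariq still does not control Rowan.
No new person acquires control, so the clause is not triggered.

No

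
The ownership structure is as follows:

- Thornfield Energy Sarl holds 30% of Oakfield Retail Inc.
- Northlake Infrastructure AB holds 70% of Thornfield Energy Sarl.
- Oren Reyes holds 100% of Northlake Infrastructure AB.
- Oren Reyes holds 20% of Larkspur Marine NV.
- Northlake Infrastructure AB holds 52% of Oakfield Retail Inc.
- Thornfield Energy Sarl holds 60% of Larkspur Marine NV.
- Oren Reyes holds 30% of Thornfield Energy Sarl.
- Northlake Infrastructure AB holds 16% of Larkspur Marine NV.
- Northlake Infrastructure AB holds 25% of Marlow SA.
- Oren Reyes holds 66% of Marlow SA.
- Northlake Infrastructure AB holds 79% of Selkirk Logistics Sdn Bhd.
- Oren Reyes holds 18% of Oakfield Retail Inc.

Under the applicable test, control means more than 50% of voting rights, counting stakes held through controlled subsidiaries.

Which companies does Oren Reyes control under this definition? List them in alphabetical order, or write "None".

Oren holds 100% of Northlake, so Oren controls Northlake.
Northlake and Oren together hold 70% + 30% = 100% of Thornfield, so Oren controls Thornfield.
Oren and Northlake and Thornfield together hold 18% + 52% + 30% = 100% of Oakfield, so Oren controls Oakfield.
Thornfield and Oren and Northlake together hold 60% + 20% + 16% = 96% of Larkspur, so Oren controls Larkspur.
Northlake holds 79% of Selkirk, so Oren controls Selkirk.
Oren and Northlake together hold 66% + 25% = 91% of Marlow, so Oren controls Marlow.

Larkspur Marine NV, Marlow SA, Northlake Infrastructure AB, Oakfield Retail Inc, Selkirk Logistics Sdn Bhd, Thornfield Energy Sarl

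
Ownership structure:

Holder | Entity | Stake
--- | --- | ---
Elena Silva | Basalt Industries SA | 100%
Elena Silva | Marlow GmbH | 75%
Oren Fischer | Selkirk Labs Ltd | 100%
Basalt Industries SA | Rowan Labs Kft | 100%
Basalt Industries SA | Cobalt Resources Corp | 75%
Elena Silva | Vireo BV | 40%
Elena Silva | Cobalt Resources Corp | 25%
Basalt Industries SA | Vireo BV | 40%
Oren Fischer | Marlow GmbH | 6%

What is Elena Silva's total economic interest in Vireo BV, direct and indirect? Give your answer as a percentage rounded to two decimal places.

Elena reaches Vireo along 2 paths.
Via Basalt: 100% × 40% = 40%.
Direct stake: 40% = 40%.
Total: 40% + 40% = 80%.
Rounded: 80.00%.

80.00%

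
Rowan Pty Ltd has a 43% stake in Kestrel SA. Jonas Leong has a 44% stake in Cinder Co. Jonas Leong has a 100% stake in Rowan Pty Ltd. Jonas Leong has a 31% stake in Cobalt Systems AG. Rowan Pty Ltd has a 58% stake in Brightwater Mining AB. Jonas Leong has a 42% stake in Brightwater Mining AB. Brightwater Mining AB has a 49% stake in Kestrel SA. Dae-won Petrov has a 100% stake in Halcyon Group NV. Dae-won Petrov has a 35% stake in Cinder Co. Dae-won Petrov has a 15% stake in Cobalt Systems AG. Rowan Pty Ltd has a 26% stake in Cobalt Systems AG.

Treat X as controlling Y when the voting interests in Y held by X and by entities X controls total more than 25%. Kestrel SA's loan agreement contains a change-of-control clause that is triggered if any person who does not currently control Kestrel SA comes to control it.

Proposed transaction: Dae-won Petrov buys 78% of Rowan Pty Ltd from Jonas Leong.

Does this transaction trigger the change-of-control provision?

Yes

The purchase adds only to Dae-won's holdings (Jonas's stake shrinks), so Dae-won is the only person who could newly come to control Kestrel.
Dae-won holds 35% of Cinder, so Dae-won controls Cinder.
Dae-won holds 100% of Halcyon, so Dae-won controls Halcyon.
Neither Dae-won nor any entity Dae-won controls holds any voting interest in Kestrel.
So before the transaction, Dae-won does not control Kestrel.
After the purchase, Dae-won holds 78% of Rowan directly, and Jonas's stake falls to 22%.
Dae-won holds 78% of Rowan, so Dae-won controls Rowan.
Rowan holds 58% of Brightwater, so Dae-won controls Brightwater.
Rowan and Brightwater together hold 43% + 49% = 92% of Kestrel, so Dae-won controls Kestrel.
Dae-won did not control Kestrel before and does after, so the clause is triggered.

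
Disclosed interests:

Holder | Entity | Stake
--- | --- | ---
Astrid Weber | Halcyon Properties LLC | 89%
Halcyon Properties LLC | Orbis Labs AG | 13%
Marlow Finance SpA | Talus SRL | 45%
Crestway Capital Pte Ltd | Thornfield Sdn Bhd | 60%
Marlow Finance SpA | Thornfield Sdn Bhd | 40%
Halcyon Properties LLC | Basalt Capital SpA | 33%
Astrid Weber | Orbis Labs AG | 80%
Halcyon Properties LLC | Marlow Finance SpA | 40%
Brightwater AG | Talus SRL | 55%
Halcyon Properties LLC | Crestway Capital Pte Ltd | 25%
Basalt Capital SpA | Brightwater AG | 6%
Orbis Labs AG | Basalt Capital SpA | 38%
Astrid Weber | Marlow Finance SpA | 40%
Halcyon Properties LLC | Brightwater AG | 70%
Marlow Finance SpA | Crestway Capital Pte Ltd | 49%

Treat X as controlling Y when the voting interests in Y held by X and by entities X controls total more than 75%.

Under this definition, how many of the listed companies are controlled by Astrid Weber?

3

Astrid holds 89% of Halcyon, so Astrid controls Halcyon.
Astrid and Halcyon together hold 40% + 40% = 80% of Marlow, so Astrid controls Marlow.
Halcyon and Astrid together hold 13% + 80% = 93% of Orbis, so Astrid controls Orbis.
No other company's threshold is met.
Astrid controls 3 companies.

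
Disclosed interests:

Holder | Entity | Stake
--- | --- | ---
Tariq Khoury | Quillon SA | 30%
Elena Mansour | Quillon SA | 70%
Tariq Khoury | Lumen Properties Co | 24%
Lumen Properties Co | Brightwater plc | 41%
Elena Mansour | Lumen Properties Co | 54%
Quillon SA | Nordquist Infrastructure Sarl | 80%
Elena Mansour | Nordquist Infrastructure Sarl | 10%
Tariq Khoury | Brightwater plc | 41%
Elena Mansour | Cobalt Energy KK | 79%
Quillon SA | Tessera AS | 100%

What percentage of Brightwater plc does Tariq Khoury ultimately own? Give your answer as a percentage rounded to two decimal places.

50.84%

Tariq reaches Brightwater along 2 paths.
Via Lumen: 24% × 41% = 9.84%.
Direct stake: 41% = 41%.
Total: 9.84% + 41% = 50.84%.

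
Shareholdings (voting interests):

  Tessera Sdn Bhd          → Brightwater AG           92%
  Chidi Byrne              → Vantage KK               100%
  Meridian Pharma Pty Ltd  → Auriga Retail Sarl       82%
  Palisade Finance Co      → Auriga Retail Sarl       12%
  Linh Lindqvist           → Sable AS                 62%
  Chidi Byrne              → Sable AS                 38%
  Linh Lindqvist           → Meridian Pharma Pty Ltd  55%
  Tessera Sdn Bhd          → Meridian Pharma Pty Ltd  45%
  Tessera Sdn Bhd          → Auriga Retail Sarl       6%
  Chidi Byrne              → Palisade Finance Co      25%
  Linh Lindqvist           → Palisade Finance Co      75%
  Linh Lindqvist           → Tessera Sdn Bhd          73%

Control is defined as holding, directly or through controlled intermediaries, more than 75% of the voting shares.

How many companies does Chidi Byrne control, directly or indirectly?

1

Chidi holds 100% of Vantage, so Chidi controls Vantage.
No other company's threshold is met.
Chidi controls 1 company.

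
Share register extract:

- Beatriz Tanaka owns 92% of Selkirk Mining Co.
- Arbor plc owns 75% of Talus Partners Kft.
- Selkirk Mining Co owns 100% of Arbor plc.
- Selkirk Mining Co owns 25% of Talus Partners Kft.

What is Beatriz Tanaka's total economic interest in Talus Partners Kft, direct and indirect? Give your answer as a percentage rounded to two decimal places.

92.00%

Beatriz reaches Talus along 2 paths.
Via Selkirk: 92% × 25% = 23%.
Via Selkirk → Arbor: 92% × 100% × 75% = 69%.
Total: 23% + 69% = 92%.
Rounded: 92.00%.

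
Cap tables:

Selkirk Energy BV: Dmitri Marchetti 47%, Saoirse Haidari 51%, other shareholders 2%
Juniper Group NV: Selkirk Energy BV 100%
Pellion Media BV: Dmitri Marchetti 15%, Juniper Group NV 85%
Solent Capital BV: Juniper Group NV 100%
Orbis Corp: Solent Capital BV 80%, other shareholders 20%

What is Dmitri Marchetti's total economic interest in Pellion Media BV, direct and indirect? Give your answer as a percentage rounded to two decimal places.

Dmitri reaches Pellion along 2 paths.
Direct stake: 15% = 15%.
Via Selkirk → Juniper: 47% × 100% × 85% = 39.95%.
Total: 15% + 39.95% = 54.95%.

54.95%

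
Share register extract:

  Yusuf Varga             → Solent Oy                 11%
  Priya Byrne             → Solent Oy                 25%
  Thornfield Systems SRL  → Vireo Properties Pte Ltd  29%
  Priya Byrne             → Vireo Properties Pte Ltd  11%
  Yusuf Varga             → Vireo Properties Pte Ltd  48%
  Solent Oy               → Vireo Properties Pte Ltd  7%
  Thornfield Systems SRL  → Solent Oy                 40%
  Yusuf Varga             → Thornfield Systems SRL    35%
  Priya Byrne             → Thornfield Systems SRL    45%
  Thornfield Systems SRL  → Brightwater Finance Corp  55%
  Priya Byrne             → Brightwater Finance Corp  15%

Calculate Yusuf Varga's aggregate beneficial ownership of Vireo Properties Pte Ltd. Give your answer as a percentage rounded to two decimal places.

59.90%

Yusuf reaches Vireo along 4 paths.
Via Thornfield: 35% × 29% = 10.15%.
Direct stake: 48% = 48%.
Via Thornfield → Solent: 35% × 40% × 7% = 0.98%.
Via Solent: 11% × 7% = 0.77%.
Total: 10.15% + 48% + 0.98% + 0.77% = 59.9%.
Rounded: 59.90%.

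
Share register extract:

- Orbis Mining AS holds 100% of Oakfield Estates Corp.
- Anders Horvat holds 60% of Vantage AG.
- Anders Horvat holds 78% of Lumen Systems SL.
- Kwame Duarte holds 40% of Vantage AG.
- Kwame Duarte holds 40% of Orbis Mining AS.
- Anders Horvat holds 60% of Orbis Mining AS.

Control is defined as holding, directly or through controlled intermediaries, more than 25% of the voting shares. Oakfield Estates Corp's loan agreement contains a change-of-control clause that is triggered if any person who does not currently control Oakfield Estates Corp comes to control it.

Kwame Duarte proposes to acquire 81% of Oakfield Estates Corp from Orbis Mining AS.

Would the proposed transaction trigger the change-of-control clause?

The purchase adds only to Kwame's holdings (Orbis's stake shrinks), so Kwame is the only person who could newly come to control Oakfield.
Kwame holds 40% of Orbis, so Kwame controls Orbis.
Orbis holds 100% of Oakfield, so Kwame controls Oakfield.
So Kwame already controls Oakfield before the transaction.
After the purchase, Kwame holds 81% of Oakfield directly, and Orbis's stake falls to 19%.
Kwame controlled Oakfield already, so this is not a new person acquiring control; every other person's position is unchanged or reduced.
No new person acquires control, so the clause is not triggered.

No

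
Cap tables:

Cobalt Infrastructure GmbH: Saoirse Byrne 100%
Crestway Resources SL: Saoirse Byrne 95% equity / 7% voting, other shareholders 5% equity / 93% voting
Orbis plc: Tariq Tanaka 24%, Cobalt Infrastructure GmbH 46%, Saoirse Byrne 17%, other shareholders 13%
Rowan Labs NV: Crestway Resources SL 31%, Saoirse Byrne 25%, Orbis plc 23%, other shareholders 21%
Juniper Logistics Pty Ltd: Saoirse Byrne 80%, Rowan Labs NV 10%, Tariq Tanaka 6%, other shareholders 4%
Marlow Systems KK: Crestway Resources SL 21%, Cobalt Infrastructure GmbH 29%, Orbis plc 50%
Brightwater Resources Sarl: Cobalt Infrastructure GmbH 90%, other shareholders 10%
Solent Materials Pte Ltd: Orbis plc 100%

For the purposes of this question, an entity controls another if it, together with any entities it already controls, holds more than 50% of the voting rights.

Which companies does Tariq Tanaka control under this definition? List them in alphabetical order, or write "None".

Tariq's largest direct stake is 24% in Orbis, which does not meet the threshold.

None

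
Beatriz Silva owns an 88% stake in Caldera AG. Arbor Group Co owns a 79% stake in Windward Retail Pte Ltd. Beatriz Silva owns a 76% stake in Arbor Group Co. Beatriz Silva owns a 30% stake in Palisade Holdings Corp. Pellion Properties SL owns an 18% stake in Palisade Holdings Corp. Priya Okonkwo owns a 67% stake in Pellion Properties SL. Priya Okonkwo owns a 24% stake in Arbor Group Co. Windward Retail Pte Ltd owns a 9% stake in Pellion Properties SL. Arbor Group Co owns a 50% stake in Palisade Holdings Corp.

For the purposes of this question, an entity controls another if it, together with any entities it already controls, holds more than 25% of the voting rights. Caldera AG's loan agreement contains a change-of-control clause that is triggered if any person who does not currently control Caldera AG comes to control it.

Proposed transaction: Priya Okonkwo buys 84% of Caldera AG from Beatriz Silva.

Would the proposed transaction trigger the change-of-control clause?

The purchase adds only to Priya's holdings (Beatriz's stake shrinks), so Priya is the only person who could newly come to control Caldera.
Priya holds 67% of Pellion, so Priya controls Pellion.
Neither Priya nor any entity Priya controls holds any voting interest in Caldera.
So before the transaction, Priya does not control Caldera.
After the purchase, Priya holds 84% of Caldera directly, and Beatriz's stake falls to 4%.
Priya holds 84% of Caldera, so Priya controls Caldera.
Priya did not control Caldera before and does after, so the clause is triggered.

Yes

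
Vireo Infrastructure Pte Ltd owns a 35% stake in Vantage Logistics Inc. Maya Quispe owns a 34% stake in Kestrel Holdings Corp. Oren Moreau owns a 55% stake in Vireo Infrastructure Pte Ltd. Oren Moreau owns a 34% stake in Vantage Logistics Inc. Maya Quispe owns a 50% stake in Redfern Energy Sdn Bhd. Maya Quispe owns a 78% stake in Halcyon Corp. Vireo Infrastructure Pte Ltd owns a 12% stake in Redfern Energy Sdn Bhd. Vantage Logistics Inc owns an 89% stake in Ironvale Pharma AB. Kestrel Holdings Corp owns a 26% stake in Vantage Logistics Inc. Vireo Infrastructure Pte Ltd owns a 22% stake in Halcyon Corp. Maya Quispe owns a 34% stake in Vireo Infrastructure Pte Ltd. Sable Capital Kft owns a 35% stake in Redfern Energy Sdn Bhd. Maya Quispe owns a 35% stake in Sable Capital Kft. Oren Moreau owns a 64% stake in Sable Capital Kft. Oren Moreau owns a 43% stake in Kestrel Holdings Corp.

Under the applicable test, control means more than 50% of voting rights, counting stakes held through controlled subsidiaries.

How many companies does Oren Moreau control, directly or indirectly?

4

Oren holds 55% of Vireo, so Oren controls Vireo.
Oren holds 64% of Sable, so Oren controls Sable.
Oren and Vireo together hold 34% + 35% = 69% of Vantage, so Oren controls Vantage.
Vantage holds 89% of Ironvale, so Oren controls Ironvale.
No other company's threshold is met.
Oren controls 4 companies.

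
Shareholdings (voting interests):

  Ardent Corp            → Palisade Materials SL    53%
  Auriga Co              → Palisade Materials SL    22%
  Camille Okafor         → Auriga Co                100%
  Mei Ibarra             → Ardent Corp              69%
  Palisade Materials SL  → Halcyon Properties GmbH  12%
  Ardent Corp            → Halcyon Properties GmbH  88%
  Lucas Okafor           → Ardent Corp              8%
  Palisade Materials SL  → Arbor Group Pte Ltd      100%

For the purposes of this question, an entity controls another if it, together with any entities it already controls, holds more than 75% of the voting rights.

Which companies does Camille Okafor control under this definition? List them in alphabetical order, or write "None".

Auriga Co

Camille holds 100% of Auriga, so Camille controls Auriga.
No other company's threshold is met.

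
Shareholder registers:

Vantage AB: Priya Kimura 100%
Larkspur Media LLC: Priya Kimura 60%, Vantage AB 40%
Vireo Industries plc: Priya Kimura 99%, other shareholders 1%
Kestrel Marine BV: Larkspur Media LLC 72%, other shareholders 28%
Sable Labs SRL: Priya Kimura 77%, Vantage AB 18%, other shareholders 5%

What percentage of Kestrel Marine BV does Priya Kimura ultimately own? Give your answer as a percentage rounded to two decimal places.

Priya reaches Kestrel along 2 paths.
Via Larkspur: 60% × 72% = 43.2%.
Via Vantage → Larkspur: 100% × 40% × 72% = 28.8%.
Total: 43.2% + 28.8% = 72%.
Rounded: 72.00%.

72.00%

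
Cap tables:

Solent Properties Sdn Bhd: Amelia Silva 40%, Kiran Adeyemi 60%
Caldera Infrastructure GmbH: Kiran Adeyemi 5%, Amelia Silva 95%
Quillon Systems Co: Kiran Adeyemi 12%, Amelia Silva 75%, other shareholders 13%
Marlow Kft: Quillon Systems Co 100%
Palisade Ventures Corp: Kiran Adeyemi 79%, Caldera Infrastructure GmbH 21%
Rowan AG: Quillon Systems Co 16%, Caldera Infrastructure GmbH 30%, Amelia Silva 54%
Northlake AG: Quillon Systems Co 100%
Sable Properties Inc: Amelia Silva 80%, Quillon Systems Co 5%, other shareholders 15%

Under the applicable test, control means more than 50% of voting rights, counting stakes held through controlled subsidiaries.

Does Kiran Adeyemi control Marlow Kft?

Kiran holds 60% of Solent, so Kiran controls Solent.
Kiran holds 79% of Palisade, so Kiran controls Palisade.
Neither Kiran nor any entity Kiran controls holds any voting interest in Marlow.
So Kiran does not control Marlow.

No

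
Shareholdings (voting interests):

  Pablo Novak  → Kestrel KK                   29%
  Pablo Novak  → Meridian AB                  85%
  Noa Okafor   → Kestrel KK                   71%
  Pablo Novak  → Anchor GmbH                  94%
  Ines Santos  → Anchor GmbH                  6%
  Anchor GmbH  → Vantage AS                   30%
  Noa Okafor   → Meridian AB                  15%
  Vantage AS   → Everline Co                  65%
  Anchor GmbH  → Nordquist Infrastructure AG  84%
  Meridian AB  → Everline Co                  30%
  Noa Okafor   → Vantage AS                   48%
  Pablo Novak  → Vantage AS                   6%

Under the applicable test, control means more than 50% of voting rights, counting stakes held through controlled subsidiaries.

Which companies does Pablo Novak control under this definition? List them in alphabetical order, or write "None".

Pablo holds 94% of Anchor, so Pablo controls Anchor.
Pablo holds 85% of Meridian, so Pablo controls Meridian.
Anchor holds 84% of Nordquist, so Pablo controls Nordquist.
No other company's threshold is met.

Anchor GmbH, Meridian AB, Nordquist Infrastructure AG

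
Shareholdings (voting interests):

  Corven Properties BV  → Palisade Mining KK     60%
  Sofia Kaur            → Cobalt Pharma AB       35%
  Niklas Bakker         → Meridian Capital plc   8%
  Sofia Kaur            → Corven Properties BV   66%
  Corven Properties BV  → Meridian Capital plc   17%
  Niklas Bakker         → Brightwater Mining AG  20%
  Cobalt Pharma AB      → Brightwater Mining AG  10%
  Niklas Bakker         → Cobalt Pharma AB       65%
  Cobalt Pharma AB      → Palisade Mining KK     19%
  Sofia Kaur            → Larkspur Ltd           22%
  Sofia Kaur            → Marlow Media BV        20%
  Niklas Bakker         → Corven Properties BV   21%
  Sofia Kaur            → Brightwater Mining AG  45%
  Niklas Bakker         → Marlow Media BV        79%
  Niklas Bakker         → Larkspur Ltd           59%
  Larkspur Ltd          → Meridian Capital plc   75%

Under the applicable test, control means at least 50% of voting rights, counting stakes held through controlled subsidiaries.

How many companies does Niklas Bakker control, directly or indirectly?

Niklas holds 65% of Cobalt, so Niklas controls Cobalt.
Niklas holds 59% of Larkspur, so Niklas controls Larkspur.
Niklas holds 79% of Marlow, so Niklas controls Marlow.
Larkspur and Niklas together hold 75% + 8% = 83% of Meridian, so Niklas controls Meridian.
No other company's threshold is met.
Niklas controls 4 companies.

4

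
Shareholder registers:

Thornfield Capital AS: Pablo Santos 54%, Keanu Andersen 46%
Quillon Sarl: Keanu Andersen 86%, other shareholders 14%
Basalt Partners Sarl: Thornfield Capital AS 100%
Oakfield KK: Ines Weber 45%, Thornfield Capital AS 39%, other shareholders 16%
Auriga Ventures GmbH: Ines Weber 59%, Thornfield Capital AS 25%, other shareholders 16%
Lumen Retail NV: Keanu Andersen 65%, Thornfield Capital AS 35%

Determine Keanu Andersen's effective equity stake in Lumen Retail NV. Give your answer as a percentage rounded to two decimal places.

81.10%

Keanu reaches Lumen along 2 paths.
Direct stake: 65% = 65%.
Via Thornfield: 46% × 35% = 16.1%.
Total: 65% + 16.1% = 81.1%.
Rounded: 81.10%.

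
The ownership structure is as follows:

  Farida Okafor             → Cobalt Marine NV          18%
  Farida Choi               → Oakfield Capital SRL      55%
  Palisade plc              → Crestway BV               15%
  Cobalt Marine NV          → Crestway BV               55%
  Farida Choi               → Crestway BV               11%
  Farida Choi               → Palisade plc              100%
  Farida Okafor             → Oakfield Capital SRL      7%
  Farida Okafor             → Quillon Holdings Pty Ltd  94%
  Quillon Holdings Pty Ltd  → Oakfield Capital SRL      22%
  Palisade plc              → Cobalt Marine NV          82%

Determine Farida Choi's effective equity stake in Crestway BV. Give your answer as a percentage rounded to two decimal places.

Farida Choi reaches Crestway along 3 paths.
Via Palisade → Cobalt: 100% × 82% × 55% = 45.1%.
Via Palisade: 100% × 15% = 15%.
Direct stake: 11% = 11%.
Total: 45.1% + 15% + 11% = 71.1%.
Rounded: 71.10%.

71.10%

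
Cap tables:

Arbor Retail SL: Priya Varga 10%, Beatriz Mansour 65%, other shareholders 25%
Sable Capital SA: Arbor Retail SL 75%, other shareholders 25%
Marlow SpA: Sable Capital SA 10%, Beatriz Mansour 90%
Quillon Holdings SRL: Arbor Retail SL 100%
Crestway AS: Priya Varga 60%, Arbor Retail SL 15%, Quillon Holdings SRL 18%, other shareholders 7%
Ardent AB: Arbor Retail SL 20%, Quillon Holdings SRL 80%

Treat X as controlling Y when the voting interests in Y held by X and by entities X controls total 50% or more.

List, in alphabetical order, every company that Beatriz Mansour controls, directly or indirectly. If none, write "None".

Beatriz holds 65% of Arbor, so Beatriz controls Arbor.
Arbor holds 75% of Sable, so Beatriz controls Sable.
Sable and Beatriz together hold 10% + 90% = 100% of Marlow, so Beatriz controls Marlow.
Arbor holds 100% of Quillon, so Beatriz controls Quillon.
Arbor and Quillon together hold 20% + 80% = 100% of Ardent, so Beatriz controls Ardent.
No other company's threshold is met.

Arbor Retail SL, Ardent AB, Marlow SpA, Quillon Holdings SRL, Sable Capital SA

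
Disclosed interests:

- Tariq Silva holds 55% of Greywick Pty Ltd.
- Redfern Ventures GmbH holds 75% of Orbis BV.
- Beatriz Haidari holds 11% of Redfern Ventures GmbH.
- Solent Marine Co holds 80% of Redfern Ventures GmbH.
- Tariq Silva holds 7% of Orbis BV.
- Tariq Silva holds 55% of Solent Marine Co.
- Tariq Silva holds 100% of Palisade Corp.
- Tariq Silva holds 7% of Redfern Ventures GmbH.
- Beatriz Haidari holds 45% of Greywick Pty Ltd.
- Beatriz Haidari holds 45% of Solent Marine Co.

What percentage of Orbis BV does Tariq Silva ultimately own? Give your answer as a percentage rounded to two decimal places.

45.25%

Tariq reaches Orbis along 3 paths.
Direct stake: 7% = 7%.
Via Solent → Redfern: 55% × 80% × 75% = 33%.
Via Redfern: 7% × 75% = 5.25%.
Total: 7% + 33% + 5.25% = 45.25%.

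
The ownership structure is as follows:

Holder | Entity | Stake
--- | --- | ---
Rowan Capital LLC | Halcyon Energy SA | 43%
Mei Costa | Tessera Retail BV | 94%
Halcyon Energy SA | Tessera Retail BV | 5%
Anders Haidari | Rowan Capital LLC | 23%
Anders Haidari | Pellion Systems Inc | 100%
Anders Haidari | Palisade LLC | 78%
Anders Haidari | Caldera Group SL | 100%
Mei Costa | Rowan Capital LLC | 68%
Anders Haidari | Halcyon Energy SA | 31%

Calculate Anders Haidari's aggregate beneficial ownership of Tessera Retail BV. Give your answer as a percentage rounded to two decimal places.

Anders reaches Tessera along 2 paths.
Via Halcyon: 31% × 5% = 1.55%.
Via Rowan → Halcyon: 23% × 43% × 5% = 0.4945%.
Total: 1.55% + 0.4945% = 2.0445%.
Rounded: 2.04%.

2.04%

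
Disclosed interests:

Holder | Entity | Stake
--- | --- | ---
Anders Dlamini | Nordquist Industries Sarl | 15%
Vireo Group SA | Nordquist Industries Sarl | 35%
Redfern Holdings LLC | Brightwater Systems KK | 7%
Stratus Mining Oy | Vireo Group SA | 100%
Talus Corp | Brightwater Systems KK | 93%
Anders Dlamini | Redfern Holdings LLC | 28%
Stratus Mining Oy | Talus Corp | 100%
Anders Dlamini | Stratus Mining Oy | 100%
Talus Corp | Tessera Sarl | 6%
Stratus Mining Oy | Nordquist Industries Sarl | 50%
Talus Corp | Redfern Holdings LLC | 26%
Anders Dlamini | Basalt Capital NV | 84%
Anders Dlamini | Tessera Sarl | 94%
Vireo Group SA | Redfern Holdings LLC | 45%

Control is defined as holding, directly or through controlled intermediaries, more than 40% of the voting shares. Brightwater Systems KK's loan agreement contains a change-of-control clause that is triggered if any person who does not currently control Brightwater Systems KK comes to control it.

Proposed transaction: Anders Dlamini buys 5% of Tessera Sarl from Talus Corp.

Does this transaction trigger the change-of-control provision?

No

The purchase adds only to Anders's holdings (Talus's stake shrinks), so Anders is the only person who could newly come to control Brightwater.
Anders holds 100% of Stratus, so Anders controls Stratus.
Stratus holds 100% of Talus, so Anders controls Talus.
Stratus holds 100% of Vireo, so Anders controls Vireo.
Anders and Talus and Vireo together hold 28% + 26% + 45% = 99% of Redfern, so Anders controls Redfern.
Redfern and Talus together hold 7% + 93% = 100% of Brightwater, so Anders controls Brightwater.
So Anders already controls Brightwater before the transaction.
After the purchase, Anders's direct stake in Tessera rises to 94% + 5% = 99%, and Talus's stake falls to 1%.
Anders controlled Brightwater already, so this is not a new person acquiring control; every other person's position is unchanged or reduced.
No new person acquires control, so the clause is not triggered.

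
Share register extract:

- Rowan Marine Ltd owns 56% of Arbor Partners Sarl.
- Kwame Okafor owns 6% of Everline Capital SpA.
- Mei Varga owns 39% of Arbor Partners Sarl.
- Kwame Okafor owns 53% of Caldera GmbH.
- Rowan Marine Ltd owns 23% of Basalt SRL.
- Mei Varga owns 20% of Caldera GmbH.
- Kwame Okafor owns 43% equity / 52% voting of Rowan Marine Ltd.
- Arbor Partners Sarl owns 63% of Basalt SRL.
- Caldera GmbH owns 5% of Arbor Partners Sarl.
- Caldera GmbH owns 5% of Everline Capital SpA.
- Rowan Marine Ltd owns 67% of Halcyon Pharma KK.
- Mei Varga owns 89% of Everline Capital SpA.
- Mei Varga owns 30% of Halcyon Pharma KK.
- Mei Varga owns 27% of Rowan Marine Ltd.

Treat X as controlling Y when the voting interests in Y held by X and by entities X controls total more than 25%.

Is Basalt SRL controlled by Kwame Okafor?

Yes

Kwame holds 53% of Caldera, so Kwame controls Caldera.
Kwame holds 52% of Rowan, so Kwame controls Rowan.
Caldera and Rowan together hold 5% + 56% = 61% of Arbor, so Kwame controls Arbor.
Arbor and Rowan together hold 63% + 23% = 86% of Basalt, so Kwame controls Basalt.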